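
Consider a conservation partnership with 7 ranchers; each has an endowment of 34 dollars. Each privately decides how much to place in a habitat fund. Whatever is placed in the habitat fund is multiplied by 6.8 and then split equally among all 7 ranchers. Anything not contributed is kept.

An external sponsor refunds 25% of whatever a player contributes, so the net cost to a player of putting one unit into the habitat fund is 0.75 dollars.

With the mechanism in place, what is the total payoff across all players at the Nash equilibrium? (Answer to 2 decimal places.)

1677.90 dollars

The effective private return per unit is now (6.8/7) / 0.75 = 1.2952 > 1, so every player's dominant strategy flips to full contribution.
So the Nash equilibrium is full contribution by all 7; the group earns 7 × (34 × 0.25 + 6.8 × 34) = 1677.90.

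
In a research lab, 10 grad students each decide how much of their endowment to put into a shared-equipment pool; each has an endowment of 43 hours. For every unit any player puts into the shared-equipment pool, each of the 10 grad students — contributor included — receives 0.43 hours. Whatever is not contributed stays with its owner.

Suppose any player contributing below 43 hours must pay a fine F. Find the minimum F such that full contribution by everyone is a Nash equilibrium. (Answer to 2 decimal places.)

Given the others contribute fully, the best deviation is to contribute 0 (any partial contribution still incurs the fine and gives up units whose private return 0.43 is below 1).
Deviating from 43 to 0 saves 43 hours but forfeits the deviator's share of the drop in the shared-equipment pool: 0.43 × 43 = 18.49.
So the deviation gain is 43 − 18.49 = 24.51, and the fine must be at least 24.51 hours to wipe it out.

24.51 hours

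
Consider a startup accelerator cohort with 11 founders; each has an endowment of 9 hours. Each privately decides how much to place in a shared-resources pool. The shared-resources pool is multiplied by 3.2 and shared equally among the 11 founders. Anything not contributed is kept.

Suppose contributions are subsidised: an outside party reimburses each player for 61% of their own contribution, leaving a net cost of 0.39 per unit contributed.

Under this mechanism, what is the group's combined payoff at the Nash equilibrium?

The effective private return is (3.2/11) / 0.39 = 0.7459, which is still under 1, so the mechanism doesn't change anyone's dominant strategy: zero contribution.
At the Nash equilibrium no one contributes; group total payoff = 11 × 9 = 99.

99.00 hours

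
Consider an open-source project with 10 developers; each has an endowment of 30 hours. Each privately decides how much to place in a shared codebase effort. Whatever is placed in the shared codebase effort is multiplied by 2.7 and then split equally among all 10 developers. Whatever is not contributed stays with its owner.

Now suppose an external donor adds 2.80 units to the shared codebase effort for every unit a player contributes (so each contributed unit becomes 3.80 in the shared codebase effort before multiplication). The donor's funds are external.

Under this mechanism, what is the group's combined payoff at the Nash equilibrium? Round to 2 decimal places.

With the mechanism, a contributed unit returns 2.7 × 3.80 / 10 = 1.0260 per unit of net cost to the contributor — now above 1 — so contributing fully is weakly dominant for every player.
At the Nash equilibrium everyone contributes 30. Group total payoff = 2.7 × 3.80 × 300 = 3078.00.

3078.00 hours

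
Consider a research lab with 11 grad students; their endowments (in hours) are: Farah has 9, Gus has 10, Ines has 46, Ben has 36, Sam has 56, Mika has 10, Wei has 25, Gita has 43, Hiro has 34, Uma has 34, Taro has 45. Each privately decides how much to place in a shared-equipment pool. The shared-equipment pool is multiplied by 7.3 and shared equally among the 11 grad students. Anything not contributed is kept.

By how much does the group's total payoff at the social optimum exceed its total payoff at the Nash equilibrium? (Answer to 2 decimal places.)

2192.40 hours

The private return per contributed unit is 7.3/11 = 0.6636 < 1 for every player regardless of endowment, so the Nash equilibrium is zero contribution and the group total is Σ E_j = 9 + 10 + 46 + 36 + 56 + 10 + 25 + 43 + 34 + 34 + 45 = 348.
Each contributed unit returns 7.300 to the group, so the social optimum is full contribution by everyone: group total = 7.300 × 348 = 2540.40.
Efficiency loss = (7.300 − 1) × 348 = 2192.40.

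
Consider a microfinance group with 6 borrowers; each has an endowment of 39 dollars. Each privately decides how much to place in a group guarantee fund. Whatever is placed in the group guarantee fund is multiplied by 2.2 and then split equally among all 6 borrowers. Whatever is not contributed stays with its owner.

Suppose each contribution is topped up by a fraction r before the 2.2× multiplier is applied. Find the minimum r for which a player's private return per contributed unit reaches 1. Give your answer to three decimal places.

With matching at rate r, one contributed unit becomes (1 + r) in the group guarantee fund and returns 2.2 × (1 + r) / 6 to the contributor.
Setting this equal to 1: 1 + r = 6/2.2 = 2.7273.
So the minimum matching rate is r = 2.7273 − 1 = 1.727.

1.727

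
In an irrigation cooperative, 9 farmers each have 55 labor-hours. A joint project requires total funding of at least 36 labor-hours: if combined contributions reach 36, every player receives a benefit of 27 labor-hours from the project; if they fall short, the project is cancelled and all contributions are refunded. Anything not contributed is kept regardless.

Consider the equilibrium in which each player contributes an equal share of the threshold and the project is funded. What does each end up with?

78 labor-hours

Equal share of the threshold: 36/9 = 4.
At this profile no one gains by cutting their contribution: any cut drops the total below 36, the project is cancelled, contributions are refunded, and the deviator ends with 55, which is less than 55 − 4 + 27 = 78. Contributing more than 4 just wastes the excess. So contributing exactly 4 is a best response.
Each player's payoff: 55 − 4 + 27 = 78.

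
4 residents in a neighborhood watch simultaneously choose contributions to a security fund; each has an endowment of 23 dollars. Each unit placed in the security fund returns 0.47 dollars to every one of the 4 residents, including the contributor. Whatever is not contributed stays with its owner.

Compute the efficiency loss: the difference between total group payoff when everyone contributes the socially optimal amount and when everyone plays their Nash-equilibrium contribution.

The private return per contributed unit is 0.47 < 1, so contributing 0 is dominant for every player. At the Nash equilibrium everyone keeps their 23, and the group total is 4 × 23 = 92.
Each contributed unit returns 1.880 to the group as a whole (0.47 to each of 4 players), which exceeds 1, so the social optimum is full contribution: group total = 1.880 × 92 = 172.96.
Efficiency loss = 172.96 − 92 = 80.96.

80.96 dollars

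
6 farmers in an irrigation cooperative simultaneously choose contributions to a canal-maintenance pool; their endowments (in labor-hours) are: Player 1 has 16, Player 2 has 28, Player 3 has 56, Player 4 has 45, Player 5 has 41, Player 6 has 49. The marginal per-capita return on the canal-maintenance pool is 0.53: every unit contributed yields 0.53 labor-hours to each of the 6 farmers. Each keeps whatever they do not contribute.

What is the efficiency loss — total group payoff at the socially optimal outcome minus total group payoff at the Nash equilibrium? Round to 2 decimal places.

The private return per contributed unit is 0.53 < 1 for everyone, so the Nash equilibrium is zero contribution and the group total is Σ E_j = 16 + 28 + 56 + 45 + 41 + 49 = 235.
Each contributed unit returns 3.180 to the group, so the social optimum is full contribution by everyone: group total = 3.180 × 235 = 747.30.
Efficiency loss = (3.180 − 1) × 235 = 512.30.

512.30 labor-hours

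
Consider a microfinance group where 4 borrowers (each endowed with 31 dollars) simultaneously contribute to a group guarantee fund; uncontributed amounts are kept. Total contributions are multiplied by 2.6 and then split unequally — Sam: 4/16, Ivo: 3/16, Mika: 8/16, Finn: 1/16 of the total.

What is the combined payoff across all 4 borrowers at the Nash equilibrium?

For player j, contributing a unit is worthwhile iff 2.6 × (j's share) ≥ 1, i.e. iff j's share is at least 0.3846.
Mika alone (share 8/16) is above the threshold, contributing 31; the remaining 3 contribute 0. Total contributed: 31.
The group guarantee fund pays out 2.6 × 31 = 80.60 in total (split across the unequal shares, but the aggregate is all that matters for the group sum).
The 3 free-riders keep 31 each, adding 93. Group total = 93 + 80.60 = 173.60.

173.60 dollars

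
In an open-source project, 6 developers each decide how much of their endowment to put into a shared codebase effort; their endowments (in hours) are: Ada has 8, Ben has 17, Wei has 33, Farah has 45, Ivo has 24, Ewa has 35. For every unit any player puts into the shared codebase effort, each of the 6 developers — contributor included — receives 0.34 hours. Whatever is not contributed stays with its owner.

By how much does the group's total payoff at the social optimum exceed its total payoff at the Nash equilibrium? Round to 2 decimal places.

168.48 hours

The private return per contributed unit is 0.34 < 1 for everyone, so the Nash equilibrium is zero contribution and the group total is Σ E_j = 8 + 17 + 33 + 45 + 24 + 35 = 162.
Each contributed unit returns 2.040 to the group, so the social optimum is full contribution by everyone: group total = 2.040 × 162 = 330.48.
Efficiency loss = (2.040 − 1) × 162 = 168.48.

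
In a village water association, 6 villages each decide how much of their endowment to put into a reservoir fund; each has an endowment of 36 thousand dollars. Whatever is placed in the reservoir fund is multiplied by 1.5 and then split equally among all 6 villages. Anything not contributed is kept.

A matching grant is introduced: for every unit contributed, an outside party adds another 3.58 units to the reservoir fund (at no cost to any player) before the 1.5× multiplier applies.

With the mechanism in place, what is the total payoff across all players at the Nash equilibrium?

1483.92 thousand dollars

With the mechanism, a contributed unit returns 1.5 × 4.58 / 6 = 1.1450 per unit of net cost to the contributor — now above 1 — so contributing fully is weakly dominant for every player.
At the Nash equilibrium everyone contributes 36. Group total payoff = 1.5 × 4.58 × 216 = 1483.92.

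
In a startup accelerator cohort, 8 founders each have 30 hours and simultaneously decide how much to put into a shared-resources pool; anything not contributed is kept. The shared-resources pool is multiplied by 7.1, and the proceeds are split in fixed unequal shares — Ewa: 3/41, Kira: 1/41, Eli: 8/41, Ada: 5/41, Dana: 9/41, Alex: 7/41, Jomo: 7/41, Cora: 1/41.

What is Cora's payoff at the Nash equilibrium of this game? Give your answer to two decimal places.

50.78 hours

Each unit j contributes comes back to j as 7.1 × (j's share), so j prefers to contribute only if that share exceeds 1/7.1 = 0.1408; otherwise keeping the unit dominates.
The shares above 0.1408 belong to Eli, Dana, Alex and Jomo, contributing 30 each; the remaining 4 contribute 0. Total contributed: 120.
Cora keeps 30 and receives 7.1 × 120 × 1/41 = 20.78 from the shared-resources pool, for a payoff of 50.78.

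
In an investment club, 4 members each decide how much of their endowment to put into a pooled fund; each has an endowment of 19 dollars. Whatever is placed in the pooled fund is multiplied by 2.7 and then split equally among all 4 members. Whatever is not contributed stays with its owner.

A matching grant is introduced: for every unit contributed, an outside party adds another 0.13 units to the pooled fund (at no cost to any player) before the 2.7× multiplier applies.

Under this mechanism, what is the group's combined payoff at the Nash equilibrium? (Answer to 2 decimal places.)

76.00 dollars

Even with the mechanism, each unit contributed returns only 2.7 × 1.13 / 4 = 0.7628 per unit of net cost, so contributing nothing is still dominant.
Everyone keeps their endowment and the group total is 4 × 19 = 76.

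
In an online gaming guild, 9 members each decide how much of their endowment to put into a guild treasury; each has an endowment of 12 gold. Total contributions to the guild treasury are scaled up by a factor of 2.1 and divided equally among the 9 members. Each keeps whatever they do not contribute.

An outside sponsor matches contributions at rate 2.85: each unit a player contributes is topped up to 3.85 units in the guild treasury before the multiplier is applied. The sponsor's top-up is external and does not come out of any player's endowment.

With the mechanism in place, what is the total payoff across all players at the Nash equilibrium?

With the mechanism, a contributed unit returns 2.1 × 3.85 / 9 = 0.8983 per unit of net cost — still below 1 — so contributing 0 remains dominant for every player.
At the Nash equilibrium no one contributes; group total payoff = 9 × 12 = 108.

108.00 gold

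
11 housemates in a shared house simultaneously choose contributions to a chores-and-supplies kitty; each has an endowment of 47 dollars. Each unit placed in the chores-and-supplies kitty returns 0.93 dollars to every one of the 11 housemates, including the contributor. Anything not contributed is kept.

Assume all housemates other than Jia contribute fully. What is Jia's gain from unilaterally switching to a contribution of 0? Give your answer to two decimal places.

Switching from a contribution of 47 to 0 lets Jia keep an extra 47 dollars, but lowers the chores-and-supplies kitty by 47, which costs Jia their own share of that drop: 0.93 × 47 = 43.71.
Net gain = 47 − 43.71 = 3.29. The private return per contributed unit (0.93) is below 1, so free-riding is indeed the best response regardless of what the others do.

3.29 dollars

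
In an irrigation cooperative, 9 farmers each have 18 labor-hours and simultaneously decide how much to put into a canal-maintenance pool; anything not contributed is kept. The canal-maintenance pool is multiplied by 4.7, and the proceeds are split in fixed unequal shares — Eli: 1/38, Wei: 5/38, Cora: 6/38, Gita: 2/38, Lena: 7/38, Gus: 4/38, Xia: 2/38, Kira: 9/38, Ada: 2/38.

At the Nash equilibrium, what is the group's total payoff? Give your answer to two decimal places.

For player j, contributing a unit is worthwhile iff 4.7 × (j's share) ≥ 1, i.e. iff j's share is at least 0.2128.
Only Kira (9/38) clears that bar, contributing 18; the remaining 8 contribute 0. Total contributed: 18.
The canal-maintenance pool pays out 4.7 × 18 = 84.60 in total (split across the unequal shares, but the aggregate is all that matters for the group sum).
The 8 free-riders keep 18 each, adding 144. Group total = 144 + 84.60 = 228.60.

228.60 labor-hours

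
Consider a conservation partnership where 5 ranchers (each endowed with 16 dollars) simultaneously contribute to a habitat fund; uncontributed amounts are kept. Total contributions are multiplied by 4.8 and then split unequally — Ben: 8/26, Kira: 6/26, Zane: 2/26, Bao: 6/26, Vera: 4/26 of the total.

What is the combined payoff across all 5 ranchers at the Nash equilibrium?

Player j's private return per contributed unit is 4.8 × (j's share). Contributing is weakly dominant for j when that share is at least 1/4.8 = 0.2083, and contributing 0 is dominant otherwise.
Ben, Kira and Bao clear that bar, contributing 16 each; the remaining 2 contribute 0. Total contributed: 48.
The habitat fund pays out 4.8 × 48 = 230.40 in total (split across the unequal shares, but the aggregate is all that matters for the group sum).
The 2 free-riders keep 16 each, adding 32. Group total = 32 + 230.40 = 262.40.

262.40 dollars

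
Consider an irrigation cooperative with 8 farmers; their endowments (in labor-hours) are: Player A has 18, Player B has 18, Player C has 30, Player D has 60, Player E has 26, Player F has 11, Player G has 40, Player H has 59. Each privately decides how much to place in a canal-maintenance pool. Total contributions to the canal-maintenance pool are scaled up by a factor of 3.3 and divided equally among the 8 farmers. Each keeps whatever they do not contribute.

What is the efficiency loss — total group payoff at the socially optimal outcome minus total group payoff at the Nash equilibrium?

The private return per contributed unit is 3.3/8 = 0.4125 < 1 for every player regardless of endowment, so the Nash equilibrium is zero contribution and the group total is Σ E_j = 18 + 18 + 30 + 60 + 26 + 11 + 40 + 59 = 262.
Each contributed unit returns 3.300 to the group, so the social optimum is full contribution by everyone: group total = 3.300 × 262 = 864.60.
Efficiency loss = (3.300 − 1) × 262 = 602.60.

602.60 labor-hours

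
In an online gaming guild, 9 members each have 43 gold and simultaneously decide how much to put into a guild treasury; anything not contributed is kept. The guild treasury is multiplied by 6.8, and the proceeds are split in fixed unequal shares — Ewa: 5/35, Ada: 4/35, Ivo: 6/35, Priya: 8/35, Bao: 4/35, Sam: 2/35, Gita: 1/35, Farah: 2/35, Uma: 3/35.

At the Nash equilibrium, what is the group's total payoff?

885.80 gold

For player j, contributing a unit is worthwhile iff 6.8 × (j's share) ≥ 1, i.e. iff j's share is at least 0.1471.
The shares above 0.1471 belong to Ivo and Priya, contributing 43 each; the remaining 7 contribute 0. Total contributed: 86.
The guild treasury pays out 6.8 × 86 = 584.80 in total (split across the unequal shares, but the aggregate is all that matters for the group sum).
The 7 free-riders keep 43 each, adding 301. Group total = 301 + 584.80 = 885.80.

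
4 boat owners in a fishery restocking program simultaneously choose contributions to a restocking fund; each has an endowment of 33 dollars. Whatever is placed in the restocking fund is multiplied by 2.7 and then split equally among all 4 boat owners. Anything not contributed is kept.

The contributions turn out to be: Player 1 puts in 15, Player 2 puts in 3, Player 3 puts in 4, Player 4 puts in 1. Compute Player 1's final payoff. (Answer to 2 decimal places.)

33.53 dollars

Total contributed: 15 + 3 + 4 + 1 = 23.
Each receives 2.7 × 23 / 4 = 15.53 from the restocking fund.
Player 1 keeps 33 − 15 = 18, so Player 1's payoff is 18 + 15.53 = 33.53.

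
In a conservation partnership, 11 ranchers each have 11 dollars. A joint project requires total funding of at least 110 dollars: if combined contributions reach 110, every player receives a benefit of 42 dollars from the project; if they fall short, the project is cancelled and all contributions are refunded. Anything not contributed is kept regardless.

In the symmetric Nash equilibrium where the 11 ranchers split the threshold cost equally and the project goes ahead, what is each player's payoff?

43 dollars

Equal share of the threshold: 110/11 = 10.
At this profile no one gains by cutting their contribution: any cut drops the total below 110, the project is cancelled, contributions are refunded, and the deviator ends with 11, which is less than 11 − 10 + 42 = 43. Contributing more than 10 just wastes the excess. So contributing exactly 10 is a best response.
Each player's payoff: 11 − 10 + 42 = 43.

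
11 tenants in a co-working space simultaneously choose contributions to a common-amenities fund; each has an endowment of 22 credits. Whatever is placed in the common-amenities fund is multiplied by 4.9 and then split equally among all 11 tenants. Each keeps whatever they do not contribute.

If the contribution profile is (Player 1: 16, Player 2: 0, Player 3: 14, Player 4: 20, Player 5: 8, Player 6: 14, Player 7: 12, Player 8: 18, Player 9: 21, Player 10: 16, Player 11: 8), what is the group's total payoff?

Total contributed: 16 + 0 + 14 + 20 + 8 + 14 + 12 + 18 + 21 + 16 + 8 = 147; total kept: 11 × 22 − 147 = 95.
The common-amenities fund pays out 4.9 × 147 = 720.30 in aggregate.
Group total = 95 + 720.30 = 815.30.

815.30 credits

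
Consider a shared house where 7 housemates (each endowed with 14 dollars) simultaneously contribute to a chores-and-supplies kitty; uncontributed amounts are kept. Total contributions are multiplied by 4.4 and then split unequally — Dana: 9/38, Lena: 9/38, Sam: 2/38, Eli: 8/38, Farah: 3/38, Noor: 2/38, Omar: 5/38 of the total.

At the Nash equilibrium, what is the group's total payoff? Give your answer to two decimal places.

193.20 dollars

A player with share s gets back 4.4·s per unit contributed, so full contribution is dominant for anyone with s > 1/4.4 = 0.2273 and zero contribution is dominant for anyone below.
Dana and Lena clear that bar, contributing 14 each; the remaining 5 contribute 0. Total contributed: 28.
The chores-and-supplies kitty pays out 4.4 × 28 = 123.20 in total (split across the unequal shares, but the aggregate is all that matters for the group sum).
The 5 free-riders keep 14 each, adding 70. Group total = 70 + 123.20 = 193.20.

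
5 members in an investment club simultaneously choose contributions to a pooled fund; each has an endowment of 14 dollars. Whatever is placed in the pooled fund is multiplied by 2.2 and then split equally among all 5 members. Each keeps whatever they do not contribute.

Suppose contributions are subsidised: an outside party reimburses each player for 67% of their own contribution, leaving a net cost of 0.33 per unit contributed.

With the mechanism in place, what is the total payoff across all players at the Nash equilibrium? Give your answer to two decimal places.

200.90 dollars

The effective private return per unit is now (2.2/5) / 0.33 = 1.3333 > 1, so every player's dominant strategy flips to full contribution.
So the Nash equilibrium is full contribution by all 5; the group earns 5 × (14 × 0.67 + 2.2 × 14) = 200.90.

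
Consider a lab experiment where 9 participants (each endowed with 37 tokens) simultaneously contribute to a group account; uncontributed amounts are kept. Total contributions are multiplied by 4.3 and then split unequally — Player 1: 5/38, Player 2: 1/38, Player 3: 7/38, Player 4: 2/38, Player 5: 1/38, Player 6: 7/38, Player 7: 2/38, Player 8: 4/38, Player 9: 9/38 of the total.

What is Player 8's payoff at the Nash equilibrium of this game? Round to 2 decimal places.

Each unit j contributes comes back to j as 4.3 × (j's share), so j prefers to contribute only if that share exceeds 1/4.3 = 0.2326; otherwise keeping the unit dominates.
Only Player 9 (9/38) clears that bar, contributing 37; the remaining 8 contribute 0. Total contributed: 37.
Player 8 keeps 37 and receives 4.3 × 37 × 4/38 = 16.75 from the group account, for a payoff of 53.75.

53.75 tokens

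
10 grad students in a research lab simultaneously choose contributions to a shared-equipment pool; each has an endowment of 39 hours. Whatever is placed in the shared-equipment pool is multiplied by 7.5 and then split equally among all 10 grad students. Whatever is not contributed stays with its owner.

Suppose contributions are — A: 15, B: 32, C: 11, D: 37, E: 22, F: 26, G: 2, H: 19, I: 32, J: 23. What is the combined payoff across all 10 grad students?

Total contributed: 15 + 32 + 11 + 37 + 22 + 26 + 2 + 19 + 32 + 23 = 219; total kept: 10 × 39 − 219 = 171.
The shared-equipment pool pays out 7.5 × 219 = 1642.50 in aggregate.
Group total = 171 + 1642.50 = 1813.50.

1813.50 hours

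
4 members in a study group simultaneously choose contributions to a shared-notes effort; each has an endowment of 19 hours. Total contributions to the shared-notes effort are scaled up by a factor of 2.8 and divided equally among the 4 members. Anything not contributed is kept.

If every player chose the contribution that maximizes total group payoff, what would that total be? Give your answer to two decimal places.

Each contributed unit returns 2.800 to the group as a whole (0.7000 to each of 4 players), which exceeds 1, so the social optimum is full contribution: group total = 2.800 × 76 = 212.80.

212.80 hours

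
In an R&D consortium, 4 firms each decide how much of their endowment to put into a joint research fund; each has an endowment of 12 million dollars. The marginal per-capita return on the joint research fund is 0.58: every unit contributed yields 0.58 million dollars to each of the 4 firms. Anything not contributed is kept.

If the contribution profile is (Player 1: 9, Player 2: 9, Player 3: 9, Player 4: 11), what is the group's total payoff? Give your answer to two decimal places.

98.16 million dollars

Total contributed: 9 + 9 + 9 + 11 = 38; total kept: 4 × 12 − 38 = 10.
The joint research fund pays out 0.58 × 4 × 38 = 88.16 in aggregate.
Group total = 10 + 88.16 = 98.16.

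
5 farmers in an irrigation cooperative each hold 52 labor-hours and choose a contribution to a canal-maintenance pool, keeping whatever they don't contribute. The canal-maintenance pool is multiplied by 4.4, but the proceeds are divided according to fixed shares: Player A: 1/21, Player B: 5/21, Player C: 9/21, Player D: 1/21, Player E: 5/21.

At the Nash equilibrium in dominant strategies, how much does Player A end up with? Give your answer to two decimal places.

84.69 labor-hours

Each unit j contributes comes back to j as 4.4 × (j's share), so j prefers to contribute only if that share exceeds 1/4.4 = 0.2273; otherwise keeping the unit dominates.
Player B, Player C and Player E clear that bar, contributing 52 each; the remaining 2 contribute 0. Total contributed: 156.
Player A keeps 52 and receives 4.4 × 156 × 1/21 = 32.69 from the canal-maintenance pool, for a payoff of 84.69.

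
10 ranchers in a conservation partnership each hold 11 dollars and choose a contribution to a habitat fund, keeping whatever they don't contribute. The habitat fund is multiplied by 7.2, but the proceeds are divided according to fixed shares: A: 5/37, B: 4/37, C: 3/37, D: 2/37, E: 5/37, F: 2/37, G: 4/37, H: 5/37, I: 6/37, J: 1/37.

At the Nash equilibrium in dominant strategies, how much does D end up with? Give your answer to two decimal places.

15.28 dollars

A player with share s gets back 7.2·s per unit contributed, so full contribution is dominant for anyone with s > 1/7.2 = 0.1389 and zero contribution is dominant for anyone below.
I alone (share 6/37) is above the threshold, contributing 11; the remaining 9 contribute 0. Total contributed: 11.
D keeps 11 and receives 7.2 × 11 × 2/37 = 4.28 from the habitat fund, for a payoff of 15.28.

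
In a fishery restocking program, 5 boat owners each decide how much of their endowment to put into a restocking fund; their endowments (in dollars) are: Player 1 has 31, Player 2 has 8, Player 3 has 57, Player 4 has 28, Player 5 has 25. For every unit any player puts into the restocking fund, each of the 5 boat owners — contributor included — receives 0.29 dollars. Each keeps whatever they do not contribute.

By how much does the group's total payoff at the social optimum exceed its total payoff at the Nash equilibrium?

67.05 dollars

The private return per contributed unit is 0.29 < 1 for everyone, so the Nash equilibrium is zero contribution and the group total is Σ E_j = 31 + 8 + 57 + 28 + 25 = 149.
Each contributed unit returns 1.450 to the group, so the social optimum is full contribution by everyone: group total = 1.450 × 149 = 216.05.
Efficiency loss = (1.450 − 1) × 149 = 67.05.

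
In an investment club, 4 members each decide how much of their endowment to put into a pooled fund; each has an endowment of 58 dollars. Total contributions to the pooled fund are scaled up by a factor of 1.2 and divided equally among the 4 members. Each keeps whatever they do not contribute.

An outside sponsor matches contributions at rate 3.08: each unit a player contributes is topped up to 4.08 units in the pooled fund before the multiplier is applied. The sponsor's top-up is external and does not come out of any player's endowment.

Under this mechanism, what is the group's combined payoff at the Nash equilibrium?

1135.87 dollars

Under the mechanism each unit contributed yields 1.2 × 4.08 / 4 = 1.2240 back to its contributor per unit of net cost, which exceeds 1, making full contribution the dominant choice for everyone.
At the Nash equilibrium everyone contributes 58. Group total payoff = 1.2 × 4.08 × 232 = 1135.87.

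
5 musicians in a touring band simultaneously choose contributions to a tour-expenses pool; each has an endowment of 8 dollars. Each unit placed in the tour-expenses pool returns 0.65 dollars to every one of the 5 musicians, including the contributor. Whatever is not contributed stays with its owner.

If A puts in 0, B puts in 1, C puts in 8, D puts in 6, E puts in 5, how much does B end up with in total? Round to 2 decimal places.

Total contributed: 0 + 1 + 8 + 6 + 5 = 20.
Each receives 0.65 × 20 = 13.00 from the tour-expenses pool.
B keeps 8 − 1 = 7, so B's payoff is 7 + 13.00 = 20.00.

20.00 dollars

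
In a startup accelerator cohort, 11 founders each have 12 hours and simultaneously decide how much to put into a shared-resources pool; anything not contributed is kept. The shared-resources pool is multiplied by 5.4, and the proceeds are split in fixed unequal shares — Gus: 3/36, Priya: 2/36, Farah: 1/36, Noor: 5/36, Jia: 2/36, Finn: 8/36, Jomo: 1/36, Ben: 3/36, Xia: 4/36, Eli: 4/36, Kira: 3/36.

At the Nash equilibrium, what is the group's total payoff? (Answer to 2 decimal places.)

Each unit j contributes comes back to j as 5.4 × (j's share), so j prefers to contribute only if that share exceeds 1/5.4 = 0.1852; otherwise keeping the unit dominates.
Only Finn (8/36) clears that bar, contributing 12; the remaining 10 contribute 0. Total contributed: 12.
The shared-resources pool pays out 5.4 × 12 = 64.80 in total (split across the unequal shares, but the aggregate is all that matters for the group sum).
The 10 free-riders keep 12 each, adding 120. Group total = 120 + 64.80 = 184.80.

184.80 hours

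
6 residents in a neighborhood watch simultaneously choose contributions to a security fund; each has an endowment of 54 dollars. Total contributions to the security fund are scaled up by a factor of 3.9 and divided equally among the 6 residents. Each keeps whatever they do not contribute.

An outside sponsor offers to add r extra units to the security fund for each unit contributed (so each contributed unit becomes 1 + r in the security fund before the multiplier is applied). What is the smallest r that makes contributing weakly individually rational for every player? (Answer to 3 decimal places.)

0.538

With matching at rate r, one contributed unit becomes (1 + r) in the security fund and returns 3.9 × (1 + r) / 6 to the contributor.
Setting this equal to 1: 1 + r = 6/3.9 = 1.5385.
So the minimum matching rate is r = 1.5385 − 1 = 0.538.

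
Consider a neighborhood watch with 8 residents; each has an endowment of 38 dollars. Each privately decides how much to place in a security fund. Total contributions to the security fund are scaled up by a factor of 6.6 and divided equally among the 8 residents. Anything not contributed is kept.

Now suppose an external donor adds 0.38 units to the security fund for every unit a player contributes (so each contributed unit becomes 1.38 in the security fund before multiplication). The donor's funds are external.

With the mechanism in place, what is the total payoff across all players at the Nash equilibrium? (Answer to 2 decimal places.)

2768.83 dollars

The effective private return per unit is now 6.6 × 1.38 / 8 = 1.1385 > 1, so every player's dominant strategy flips to full contribution.
So the Nash equilibrium is full contribution by all 8; the group earns 6.6 × 1.38 × 304 = 2768.83.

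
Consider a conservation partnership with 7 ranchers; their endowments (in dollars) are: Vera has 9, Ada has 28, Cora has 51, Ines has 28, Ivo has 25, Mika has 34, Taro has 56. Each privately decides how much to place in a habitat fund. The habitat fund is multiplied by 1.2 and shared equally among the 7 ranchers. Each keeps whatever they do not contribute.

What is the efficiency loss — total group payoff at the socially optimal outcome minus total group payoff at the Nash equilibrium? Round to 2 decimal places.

The private return per contributed unit is 1.2/7 = 0.1714 < 1 for every player regardless of endowment, so the Nash equilibrium is zero contribution and the group total is Σ E_j = 9 + 28 + 51 + 28 + 25 + 34 + 56 = 231.
Each contributed unit returns 1.200 to the group, so the social optimum is full contribution by everyone: group total = 1.200 × 231 = 277.20.
Efficiency loss = (1.200 − 1) × 231 = 46.20.

46.20 dollars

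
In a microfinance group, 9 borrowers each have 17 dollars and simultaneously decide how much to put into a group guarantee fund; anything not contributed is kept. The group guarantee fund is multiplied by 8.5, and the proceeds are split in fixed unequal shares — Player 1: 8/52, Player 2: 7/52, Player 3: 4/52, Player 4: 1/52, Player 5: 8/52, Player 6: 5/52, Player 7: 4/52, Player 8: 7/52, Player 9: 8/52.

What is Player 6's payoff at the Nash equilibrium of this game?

86.47 dollars

Player j's private return per contributed unit is 8.5 × (j's share). Contributing is weakly dominant for j when that share is at least 1/8.5 = 0.1176, and contributing 0 is dominant otherwise.
The shares above 0.1176 belong to Player 1, Player 2, Player 5, Player 8 and Player 9, contributing 17 each; the remaining 4 contribute 0. Total contributed: 85.
Player 6 keeps 17 and receives 8.5 × 85 × 5/52 = 69.47 from the group guarantee fund, for a payoff of 86.47.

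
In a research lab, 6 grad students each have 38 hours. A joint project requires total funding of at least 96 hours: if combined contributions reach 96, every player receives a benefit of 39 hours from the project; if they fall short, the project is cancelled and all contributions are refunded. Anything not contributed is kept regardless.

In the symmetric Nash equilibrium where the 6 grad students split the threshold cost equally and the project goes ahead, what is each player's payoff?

Equal share of the threshold: 96/6 = 16.
At this profile no one gains by cutting their contribution: any cut drops the total below 96, the project is cancelled, contributions are refunded, and the deviator ends with 38, which is less than 38 − 16 + 39 = 61. Contributing more than 16 just wastes the excess. So contributing exactly 16 is a best response.
Each player's payoff: 38 − 16 + 39 = 61.

61 hours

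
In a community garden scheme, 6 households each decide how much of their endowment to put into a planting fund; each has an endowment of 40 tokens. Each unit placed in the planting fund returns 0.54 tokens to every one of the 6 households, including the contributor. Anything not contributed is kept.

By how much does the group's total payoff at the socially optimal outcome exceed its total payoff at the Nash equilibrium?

The private return per contributed unit is 0.54 < 1, so contributing 0 is dominant for every player. At the Nash equilibrium everyone keeps their 40, and the group total is 6 × 40 = 240.
Each contributed unit returns 3.240 to the group as a whole (0.54 to each of 6 players), which exceeds 1, so the social optimum is full contribution: group total = 3.240 × 240 = 777.60.
Efficiency loss = 777.60 − 240 = 537.60.

537.60 tokens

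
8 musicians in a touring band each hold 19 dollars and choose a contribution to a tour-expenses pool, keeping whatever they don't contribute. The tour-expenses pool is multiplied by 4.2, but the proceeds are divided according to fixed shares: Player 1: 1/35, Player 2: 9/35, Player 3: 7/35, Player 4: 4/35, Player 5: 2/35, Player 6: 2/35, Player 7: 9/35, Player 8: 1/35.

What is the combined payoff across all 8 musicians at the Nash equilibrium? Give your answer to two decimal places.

A player with share s gets back 4.2·s per unit contributed, so full contribution is dominant for anyone with s > 1/4.2 = 0.2381 and zero contribution is dominant for anyone below.
Player 2 and Player 7 are above the threshold, contributing 19 each; the remaining 6 contribute 0. Total contributed: 38.
The tour-expenses pool pays out 4.2 × 38 = 159.60 in total (split across the unequal shares, but the aggregate is all that matters for the group sum).
The 6 free-riders keep 19 each, adding 114. Group total = 114 + 159.60 = 273.60.

273.60 dollars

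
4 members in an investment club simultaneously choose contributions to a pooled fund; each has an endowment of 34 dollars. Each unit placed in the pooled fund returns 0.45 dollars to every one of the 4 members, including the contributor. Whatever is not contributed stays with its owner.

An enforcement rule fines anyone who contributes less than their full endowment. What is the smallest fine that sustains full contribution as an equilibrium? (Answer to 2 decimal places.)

Given the others contribute fully, the best deviation is to contribute 0 (any partial contribution still incurs the fine and gives up units whose private return 0.45 is below 1).
Deviating from 34 to 0 saves 34 dollars but forfeits the deviator's share of the drop in the pooled fund: 0.45 × 34 = 15.30.
So the deviation gain is 34 − 15.30 = 18.70, and the fine must be at least 18.70 dollars to wipe it out.

18.70 dollars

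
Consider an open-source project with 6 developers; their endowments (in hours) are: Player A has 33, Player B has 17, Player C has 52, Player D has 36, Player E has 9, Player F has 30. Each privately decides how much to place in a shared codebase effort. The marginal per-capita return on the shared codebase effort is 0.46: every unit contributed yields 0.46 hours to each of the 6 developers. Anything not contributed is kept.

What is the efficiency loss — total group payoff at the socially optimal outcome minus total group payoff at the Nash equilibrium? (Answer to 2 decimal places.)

The private return per contributed unit is 0.46 < 1 for everyone, so the Nash equilibrium is zero contribution and the group total is Σ E_j = 33 + 17 + 52 + 36 + 9 + 30 = 177.
Each contributed unit returns 2.760 to the group, so the social optimum is full contribution by everyone: group total = 2.760 × 177 = 488.52.
Efficiency loss = (2.760 − 1) × 177 = 311.52.

311.52 hours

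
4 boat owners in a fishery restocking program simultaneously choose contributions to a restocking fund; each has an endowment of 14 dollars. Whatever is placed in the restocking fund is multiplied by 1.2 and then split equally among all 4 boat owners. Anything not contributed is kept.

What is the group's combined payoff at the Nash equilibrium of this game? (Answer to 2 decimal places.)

Each contributed unit returns 1.2/4 = 0.3000 to its contributor — below 1 — so contributing 0 is dominant for every player. At the Nash equilibrium everyone keeps their 14, and the group total is 4 × 14 = 56.

56.00 dollars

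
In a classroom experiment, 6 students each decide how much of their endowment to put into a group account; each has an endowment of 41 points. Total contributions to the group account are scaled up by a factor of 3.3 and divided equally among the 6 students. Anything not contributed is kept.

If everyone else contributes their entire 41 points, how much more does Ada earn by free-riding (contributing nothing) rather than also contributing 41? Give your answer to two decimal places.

18.45 points

Switching from a contribution of 41 to 0 lets Ada keep an extra 41 points, but lowers the group account by 41, which costs Ada their own share of that drop: 3.3/6 × 41 = 22.55.
Net gain = 41 − 22.55 = 18.45. The private return per contributed unit (0.5500) is below 1, so free-riding is indeed the best response regardless of what the others do.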